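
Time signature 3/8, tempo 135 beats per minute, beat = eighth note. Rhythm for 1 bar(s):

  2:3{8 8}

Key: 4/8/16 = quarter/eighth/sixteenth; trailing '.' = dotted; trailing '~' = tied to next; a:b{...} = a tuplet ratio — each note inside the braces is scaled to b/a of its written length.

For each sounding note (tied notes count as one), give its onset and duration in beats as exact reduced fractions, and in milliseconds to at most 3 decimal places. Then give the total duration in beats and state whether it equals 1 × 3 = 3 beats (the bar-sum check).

1) 0.0ms=0b +666.667ms=3/2b
2) 666.667ms=3/2b +666.667ms=3/2b
Σ=3b of 3 (135bpm 3/8) — PASS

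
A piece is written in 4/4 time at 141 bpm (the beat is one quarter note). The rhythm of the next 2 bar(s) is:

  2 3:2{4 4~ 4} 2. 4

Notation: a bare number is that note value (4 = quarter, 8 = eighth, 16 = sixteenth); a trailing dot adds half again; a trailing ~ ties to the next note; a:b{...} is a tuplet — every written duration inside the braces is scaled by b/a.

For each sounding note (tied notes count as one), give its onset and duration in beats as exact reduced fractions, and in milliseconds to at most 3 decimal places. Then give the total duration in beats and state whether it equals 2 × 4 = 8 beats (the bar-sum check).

1) 0.0ms=0b +851.064ms=2b
2) 851.064ms=2b +283.688ms=2/3b
3) 1134.752ms=8/3b +567.376ms=4/3b
4) 1702.128ms=4b +1276.596ms=3b
5) 2978.723ms=7b +425.532ms=1b
Σ=8b of 8 (141bpm 4/4) — PASS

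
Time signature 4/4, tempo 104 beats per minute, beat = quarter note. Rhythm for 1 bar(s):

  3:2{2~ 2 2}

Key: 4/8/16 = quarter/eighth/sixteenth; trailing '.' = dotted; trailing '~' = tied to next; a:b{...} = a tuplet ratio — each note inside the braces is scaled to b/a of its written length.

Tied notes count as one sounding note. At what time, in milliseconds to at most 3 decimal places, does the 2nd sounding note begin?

1. 0.0ms @ 0 + 1538.462ms (8/3)
2. 1538.462ms @ 8/3 + 769.231ms (4/3)

note 2 onset = 8/3b = 1538.462ms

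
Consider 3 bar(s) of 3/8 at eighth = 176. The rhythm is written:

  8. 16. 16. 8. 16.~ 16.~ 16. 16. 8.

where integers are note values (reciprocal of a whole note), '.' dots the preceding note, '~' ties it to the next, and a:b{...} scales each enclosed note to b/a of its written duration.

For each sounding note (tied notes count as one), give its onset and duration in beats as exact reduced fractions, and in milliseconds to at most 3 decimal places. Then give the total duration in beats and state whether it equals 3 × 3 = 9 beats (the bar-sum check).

1) 0.0ms=0b +511.364ms=3/2b
2) 511.364ms=3/2b +255.682ms=3/4b
3) 767.045ms=9/4b +255.682ms=3/4b
4) 1022.727ms=3b +511.364ms=3/2b
5) 1534.091ms=9/2b +767.045ms=9/4b
6) 2301.136ms=27/4b +255.682ms=3/4b
7) 2556.818ms=15/2b +511.364ms=3/2b
Σ=9b of 9 (176bpm 3/8) — PASS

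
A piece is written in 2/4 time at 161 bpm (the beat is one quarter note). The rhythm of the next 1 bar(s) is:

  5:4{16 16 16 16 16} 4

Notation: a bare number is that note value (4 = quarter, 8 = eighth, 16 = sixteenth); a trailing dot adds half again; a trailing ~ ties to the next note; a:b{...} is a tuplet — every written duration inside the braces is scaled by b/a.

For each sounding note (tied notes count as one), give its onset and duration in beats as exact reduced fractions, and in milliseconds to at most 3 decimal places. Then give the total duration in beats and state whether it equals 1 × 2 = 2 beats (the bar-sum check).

1) 0.0ms=0b +74.534ms=1/5b
2) 74.534ms=1/5b +74.534ms=1/5b
3) 149.068ms=2/5b +74.534ms=1/5b
4) 223.602ms=3/5b +74.534ms=1/5b
5) 298.137ms=4/5b +74.534ms=1/5b
6) 372.671ms=1b +372.671ms=1b
Σ=2b of 2 (161bpm 2/4) — PASS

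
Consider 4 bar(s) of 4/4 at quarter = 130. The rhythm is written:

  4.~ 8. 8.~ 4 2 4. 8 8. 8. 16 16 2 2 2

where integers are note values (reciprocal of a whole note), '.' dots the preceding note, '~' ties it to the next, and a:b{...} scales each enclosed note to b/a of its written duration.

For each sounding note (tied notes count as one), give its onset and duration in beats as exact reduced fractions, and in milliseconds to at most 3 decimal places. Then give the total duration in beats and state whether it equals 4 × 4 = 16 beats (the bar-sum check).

1) 0.0ms=0b +1038.462ms=9/4b
2) 1038.462ms=9/4b +807.692ms=7/4b
3) 1846.154ms=4b +923.077ms=2b
4) 2769.231ms=6b +692.308ms=3/2b
5) 3461.538ms=15/2b +230.769ms=1/2b
6) 3692.308ms=8b +346.154ms=3/4b
7) 4038.462ms=35/4b +346.154ms=3/4b
8) 4384.615ms=19/2b +115.385ms=1/4b
9) 4500.0ms=39/4b +115.385ms=1/4b
10) 4615.385ms=10b +923.077ms=2b
11) 5538.462ms=12b +923.077ms=2b
12) 6461.538ms=14b +923.077ms=2b
Σ=16b of 16 (130bpm 4/4) — PASS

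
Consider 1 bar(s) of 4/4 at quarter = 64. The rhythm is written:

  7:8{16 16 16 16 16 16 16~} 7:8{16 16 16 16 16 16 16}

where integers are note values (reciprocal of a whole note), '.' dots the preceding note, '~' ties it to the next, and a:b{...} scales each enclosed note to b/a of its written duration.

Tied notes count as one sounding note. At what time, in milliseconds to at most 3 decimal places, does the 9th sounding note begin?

1. 0.0ms @ 0 + 267.857ms (2/7)
2. 267.857ms @ 2/7 + 267.857ms (2/7)
3. 535.714ms @ 4/7 + 267.857ms (2/7)
4. 803.571ms @ 6/7 + 267.857ms (2/7)
5. 1071.429ms @ 8/7 + 267.857ms (2/7)
6. 1339.286ms @ 10/7 + 267.857ms (2/7)
7. 1607.143ms @ 12/7 + 535.714ms (4/7)
8. 2142.857ms @ 16/7 + 267.857ms (2/7)
9. 2410.714ms @ 18/7 + 267.857ms (2/7)
10. 2678.571ms @ 20/7 + 267.857ms (2/7)
11. 2946.429ms @ 22/7 + 267.857ms (2/7)
12. 3214.286ms @ 24/7 + 267.857ms (2/7)
13. 3482.143ms @ 26/7 + 267.857ms (2/7)

note 9 onset = 18/7b = 2410.714ms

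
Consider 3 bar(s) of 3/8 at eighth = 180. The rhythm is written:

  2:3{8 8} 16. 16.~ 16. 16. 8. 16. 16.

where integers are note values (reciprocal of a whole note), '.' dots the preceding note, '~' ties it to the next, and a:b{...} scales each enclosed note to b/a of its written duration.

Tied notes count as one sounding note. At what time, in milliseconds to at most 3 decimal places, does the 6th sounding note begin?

1. 0.0ms @ 0 + 500.0ms (3/2)
2. 500.0ms @ 3/2 + 500.0ms (3/2)
3. 1000.0ms @ 3 + 250.0ms (3/4)
4. 1250.0ms @ 15/4 + 500.0ms (3/2)
5. 1750.0ms @ 21/4 + 250.0ms (3/4)
6. 2000.0ms @ 6 + 500.0ms (3/2)
7. 2500.0ms @ 15/2 + 250.0ms (3/4)
8. 2750.0ms @ 33/4 + 250.0ms (3/4)

note 6 onset = 6b = 2000.0ms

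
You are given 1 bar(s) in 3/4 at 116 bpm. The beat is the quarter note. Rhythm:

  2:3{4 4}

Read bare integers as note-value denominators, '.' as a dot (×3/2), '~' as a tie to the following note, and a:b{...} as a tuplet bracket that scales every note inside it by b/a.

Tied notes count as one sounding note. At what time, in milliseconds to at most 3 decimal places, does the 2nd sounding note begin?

note 2 onset = 3/2b = 775.862ms

1. 0.0ms @ 0 + 775.862ms (3/2)
2. 775.862ms @ 3/2 + 775.862ms (3/2)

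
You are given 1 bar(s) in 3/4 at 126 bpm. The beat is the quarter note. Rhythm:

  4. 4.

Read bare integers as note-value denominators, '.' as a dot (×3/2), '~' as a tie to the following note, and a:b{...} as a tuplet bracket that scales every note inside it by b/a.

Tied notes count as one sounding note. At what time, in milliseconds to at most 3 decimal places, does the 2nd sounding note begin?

1. 0.0ms @ 0 + 714.286ms (3/2)
2. 714.286ms @ 3/2 + 714.286ms (3/2)

note 2 onset = 3/2b = 714.286ms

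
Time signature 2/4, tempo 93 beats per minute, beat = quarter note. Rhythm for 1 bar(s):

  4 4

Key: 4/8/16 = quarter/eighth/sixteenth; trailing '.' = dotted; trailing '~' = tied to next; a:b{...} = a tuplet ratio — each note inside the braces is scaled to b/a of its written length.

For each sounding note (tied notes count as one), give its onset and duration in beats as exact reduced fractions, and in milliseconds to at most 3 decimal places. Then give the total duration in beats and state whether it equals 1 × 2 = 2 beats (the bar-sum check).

1) 0.0ms=0b +645.161ms=1b
2) 645.161ms=1b +645.161ms=1b
Σ=2b of 2 (93bpm 2/4) — PASS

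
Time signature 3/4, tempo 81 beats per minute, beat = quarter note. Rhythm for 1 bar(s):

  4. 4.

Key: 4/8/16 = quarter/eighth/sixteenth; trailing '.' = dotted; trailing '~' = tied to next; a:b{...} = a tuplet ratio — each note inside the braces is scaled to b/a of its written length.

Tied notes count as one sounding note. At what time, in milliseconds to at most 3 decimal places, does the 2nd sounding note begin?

1. 0.0ms @ 0 + 1111.111ms (3/2)
2. 1111.111ms @ 3/2 + 1111.111ms (3/2)

note 2 onset = 3/2b = 1111.111ms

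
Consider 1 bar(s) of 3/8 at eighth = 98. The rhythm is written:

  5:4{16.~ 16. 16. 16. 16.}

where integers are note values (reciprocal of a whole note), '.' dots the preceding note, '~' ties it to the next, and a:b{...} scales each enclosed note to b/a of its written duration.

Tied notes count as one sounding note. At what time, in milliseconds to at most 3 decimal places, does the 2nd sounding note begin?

note 2 onset = 6/5b = 734.694ms

1. 0.0ms @ 0 + 734.694ms (6/5)
2. 734.694ms @ 6/5 + 367.347ms (3/5)
3. 1102.041ms @ 9/5 + 367.347ms (3/5)
4. 1469.388ms @ 12/5 + 367.347ms (3/5)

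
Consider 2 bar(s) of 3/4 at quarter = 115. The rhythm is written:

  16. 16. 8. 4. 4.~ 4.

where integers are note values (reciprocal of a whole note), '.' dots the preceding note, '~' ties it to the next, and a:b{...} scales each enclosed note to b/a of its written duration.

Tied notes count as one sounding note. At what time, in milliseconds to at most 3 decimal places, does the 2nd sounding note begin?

1. 0.0ms @ 0 + 195.652ms (3/8)
2. 195.652ms @ 3/8 + 195.652ms (3/8)
3. 391.304ms @ 3/4 + 391.304ms (3/4)
4. 782.609ms @ 3/2 + 782.609ms (3/2)
5. 1565.217ms @ 3 + 1565.217ms (3)

note 2 onset = 3/8b = 195.652ms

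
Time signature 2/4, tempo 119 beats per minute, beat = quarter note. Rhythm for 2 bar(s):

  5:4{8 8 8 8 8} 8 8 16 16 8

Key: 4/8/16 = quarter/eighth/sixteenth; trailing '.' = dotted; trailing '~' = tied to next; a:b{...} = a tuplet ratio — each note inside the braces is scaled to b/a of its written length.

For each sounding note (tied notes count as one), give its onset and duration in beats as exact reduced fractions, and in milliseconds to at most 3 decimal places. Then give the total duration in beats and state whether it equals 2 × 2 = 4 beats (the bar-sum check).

1) 0.0ms=0b +201.681ms=2/5b
2) 201.681ms=2/5b +201.681ms=2/5b
3) 403.361ms=4/5b +201.681ms=2/5b
4) 605.042ms=6/5b +201.681ms=2/5b
5) 806.723ms=8/5b +201.681ms=2/5b
6) 1008.403ms=2b +252.101ms=1/2b
7) 1260.504ms=5/2b +252.101ms=1/2b
8) 1512.605ms=3b +126.05ms=1/4b
9) 1638.655ms=13/4b +126.05ms=1/4b
10) 1764.706ms=7/2b +252.101ms=1/2b
Σ=4b of 4 (119bpm 2/4) — PASS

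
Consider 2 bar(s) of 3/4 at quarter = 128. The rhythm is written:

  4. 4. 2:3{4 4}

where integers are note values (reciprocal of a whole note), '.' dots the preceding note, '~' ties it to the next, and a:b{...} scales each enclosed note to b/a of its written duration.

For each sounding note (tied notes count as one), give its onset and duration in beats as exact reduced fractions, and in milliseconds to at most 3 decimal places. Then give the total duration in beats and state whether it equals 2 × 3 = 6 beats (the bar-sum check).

1) 0.0ms=0b +703.125ms=3/2b
2) 703.125ms=3/2b +703.125ms=3/2b
3) 1406.25ms=3b +703.125ms=3/2b
4) 2109.375ms=9/2b +703.125ms=3/2b
Σ=6b of 6 (128bpm 3/4) — PASS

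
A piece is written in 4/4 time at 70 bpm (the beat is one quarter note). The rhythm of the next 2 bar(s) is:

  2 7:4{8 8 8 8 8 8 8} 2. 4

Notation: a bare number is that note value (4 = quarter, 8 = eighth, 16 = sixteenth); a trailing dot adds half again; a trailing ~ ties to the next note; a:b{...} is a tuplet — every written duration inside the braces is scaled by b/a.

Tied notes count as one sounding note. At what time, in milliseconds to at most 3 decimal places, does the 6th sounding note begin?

note 6 onset = 22/7b = 2693.878ms

1. 0.0ms @ 0 + 1714.286ms (2)
2. 1714.286ms @ 2 + 244.898ms (2/7)
3. 1959.184ms @ 16/7 + 244.898ms (2/7)
4. 2204.082ms @ 18/7 + 244.898ms (2/7)
5. 2448.98ms @ 20/7 + 244.898ms (2/7)
6. 2693.878ms @ 22/7 + 244.898ms (2/7)
7. 2938.776ms @ 24/7 + 244.898ms (2/7)
8. 3183.673ms @ 26/7 + 244.898ms (2/7)
9. 3428.571ms @ 4 + 2571.429ms (3)
10. 6000.0ms @ 7 + 857.143ms (1)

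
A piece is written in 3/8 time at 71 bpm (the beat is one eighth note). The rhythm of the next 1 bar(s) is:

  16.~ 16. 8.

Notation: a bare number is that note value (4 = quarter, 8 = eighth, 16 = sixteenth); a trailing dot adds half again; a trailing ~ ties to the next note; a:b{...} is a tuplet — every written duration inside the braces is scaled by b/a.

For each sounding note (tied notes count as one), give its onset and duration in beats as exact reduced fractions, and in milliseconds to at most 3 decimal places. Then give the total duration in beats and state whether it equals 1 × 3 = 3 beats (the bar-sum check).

1) 0.0ms=0b +1267.606ms=3/2b
2) 1267.606ms=3/2b +1267.606ms=3/2b
Σ=3b of 3 (71bpm 3/8) — PASS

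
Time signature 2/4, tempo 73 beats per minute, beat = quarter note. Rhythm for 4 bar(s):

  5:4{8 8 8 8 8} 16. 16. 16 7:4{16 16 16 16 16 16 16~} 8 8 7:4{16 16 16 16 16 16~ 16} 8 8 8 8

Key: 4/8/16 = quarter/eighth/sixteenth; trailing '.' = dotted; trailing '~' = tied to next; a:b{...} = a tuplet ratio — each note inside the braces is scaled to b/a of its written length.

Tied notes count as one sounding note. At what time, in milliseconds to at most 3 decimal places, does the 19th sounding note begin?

1. 0.0ms @ 0 + 328.767ms (2/5)
2. 328.767ms @ 2/5 + 328.767ms (2/5)
3. 657.534ms @ 4/5 + 328.767ms (2/5)
4. 986.301ms @ 6/5 + 328.767ms (2/5)
5. 1315.068ms @ 8/5 + 328.767ms (2/5)
6. 1643.836ms @ 2 + 308.219ms (3/8)
7. 1952.055ms @ 19/8 + 308.219ms (3/8)
8. 2260.274ms @ 11/4 + 205.479ms (1/4)
9. 2465.753ms @ 3 + 117.417ms (1/7)
10. 2583.17ms @ 22/7 + 117.417ms (1/7)
11. 2700.587ms @ 23/7 + 117.417ms (1/7)
12. 2818.004ms @ 24/7 + 117.417ms (1/7)
13. 2935.421ms @ 25/7 + 117.417ms (1/7)
14. 3052.838ms @ 26/7 + 117.417ms (1/7)
15. 3170.254ms @ 27/7 + 528.376ms (9/14)
16. 3698.63ms @ 9/2 + 410.959ms (1/2)
17. 4109.589ms @ 5 + 117.417ms (1/7)
18. 4227.006ms @ 36/7 + 117.417ms (1/7)
19. 4344.423ms @ 37/7 + 117.417ms (1/7)
20. 4461.84ms @ 38/7 + 117.417ms (1/7)
21. 4579.256ms @ 39/7 + 117.417ms (1/7)
22. 4696.673ms @ 40/7 + 234.834ms (2/7)
23. 4931.507ms @ 6 + 410.959ms (1/2)
24. 5342.466ms @ 13/2 + 410.959ms (1/2)
25. 5753.425ms @ 7 + 410.959ms (1/2)
26. 6164.384ms @ 15/2 + 410.959ms (1/2)

note 19 onset = 37/7b = 4344.423ms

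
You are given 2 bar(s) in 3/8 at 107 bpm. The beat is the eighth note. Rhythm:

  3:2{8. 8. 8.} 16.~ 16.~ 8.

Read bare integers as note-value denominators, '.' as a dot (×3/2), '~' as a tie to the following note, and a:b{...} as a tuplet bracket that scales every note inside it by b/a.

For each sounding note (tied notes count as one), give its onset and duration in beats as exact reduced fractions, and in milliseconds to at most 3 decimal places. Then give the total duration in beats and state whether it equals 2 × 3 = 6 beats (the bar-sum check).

1) 0.0ms=0b +560.748ms=1b
2) 560.748ms=1b +560.748ms=1b
3) 1121.495ms=2b +560.748ms=1b
4) 1682.243ms=3b +1682.243ms=3b
Σ=6b of 6 (107bpm 3/8) — PASS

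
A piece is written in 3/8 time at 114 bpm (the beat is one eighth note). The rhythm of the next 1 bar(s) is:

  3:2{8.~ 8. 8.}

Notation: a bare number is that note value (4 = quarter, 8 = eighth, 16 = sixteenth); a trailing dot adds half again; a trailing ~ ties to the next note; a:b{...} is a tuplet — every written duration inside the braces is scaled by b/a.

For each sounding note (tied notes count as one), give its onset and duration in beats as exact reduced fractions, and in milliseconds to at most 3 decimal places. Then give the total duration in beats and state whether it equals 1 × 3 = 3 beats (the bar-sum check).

1) 0.0ms=0b +1052.632ms=2b
2) 1052.632ms=2b +526.316ms=1b
Σ=3b of 3 (114bpm 3/8) — PASS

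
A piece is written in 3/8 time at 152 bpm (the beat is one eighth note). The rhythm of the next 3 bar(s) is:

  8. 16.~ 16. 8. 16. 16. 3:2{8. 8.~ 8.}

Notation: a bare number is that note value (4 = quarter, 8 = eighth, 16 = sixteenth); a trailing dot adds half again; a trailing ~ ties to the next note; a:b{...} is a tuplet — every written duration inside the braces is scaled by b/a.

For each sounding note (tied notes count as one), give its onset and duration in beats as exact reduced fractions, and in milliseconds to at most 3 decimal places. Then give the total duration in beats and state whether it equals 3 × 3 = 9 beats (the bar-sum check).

1) 0.0ms=0b +592.105ms=3/2b
2) 592.105ms=3/2b +592.105ms=3/2b
3) 1184.211ms=3b +592.105ms=3/2b
4) 1776.316ms=9/2b +296.053ms=3/4b
5) 2072.368ms=21/4b +296.053ms=3/4b
6) 2368.421ms=6b +394.737ms=1b
7) 2763.158ms=7b +789.474ms=2b
Σ=9b of 9 (152bpm 3/8) — PASS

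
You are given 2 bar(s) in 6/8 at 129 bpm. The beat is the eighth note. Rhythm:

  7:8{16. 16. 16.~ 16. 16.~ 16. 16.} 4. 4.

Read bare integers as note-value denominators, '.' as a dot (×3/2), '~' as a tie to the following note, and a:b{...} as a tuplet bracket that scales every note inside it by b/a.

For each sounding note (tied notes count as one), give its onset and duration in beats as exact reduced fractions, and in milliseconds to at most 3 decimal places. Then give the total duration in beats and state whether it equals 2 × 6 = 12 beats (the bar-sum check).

1) 0.0ms=0b +398.671ms=6/7b
2) 398.671ms=6/7b +398.671ms=6/7b
3) 797.342ms=12/7b +797.342ms=12/7b
4) 1594.684ms=24/7b +797.342ms=12/7b
5) 2392.027ms=36/7b +398.671ms=6/7b
6) 2790.698ms=6b +1395.349ms=3b
7) 4186.047ms=9b +1395.349ms=3b
Σ=12b of 12 (129bpm 6/8) — PASS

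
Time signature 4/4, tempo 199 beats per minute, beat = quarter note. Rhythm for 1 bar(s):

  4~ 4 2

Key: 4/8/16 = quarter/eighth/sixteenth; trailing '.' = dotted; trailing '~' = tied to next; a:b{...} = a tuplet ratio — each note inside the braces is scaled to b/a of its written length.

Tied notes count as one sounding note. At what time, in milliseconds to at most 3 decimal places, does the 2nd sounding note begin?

note 2 onset = 2b = 603.015ms

1. 0.0ms @ 0 + 603.015ms (2)
2. 603.015ms @ 2 + 603.015ms (2)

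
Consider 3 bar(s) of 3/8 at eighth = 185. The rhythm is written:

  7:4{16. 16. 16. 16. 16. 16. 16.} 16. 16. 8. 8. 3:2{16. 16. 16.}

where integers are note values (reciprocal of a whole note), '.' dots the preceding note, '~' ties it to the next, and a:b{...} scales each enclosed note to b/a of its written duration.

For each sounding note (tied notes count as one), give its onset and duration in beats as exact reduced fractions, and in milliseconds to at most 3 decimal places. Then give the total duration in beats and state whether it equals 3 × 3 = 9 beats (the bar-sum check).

1) 0.0ms=0b +138.996ms=3/7b
2) 138.996ms=3/7b +138.996ms=3/7b
3) 277.992ms=6/7b +138.996ms=3/7b
4) 416.988ms=9/7b +138.996ms=3/7b
5) 555.985ms=12/7b +138.996ms=3/7b
6) 694.981ms=15/7b +138.996ms=3/7b
7) 833.977ms=18/7b +138.996ms=3/7b
8) 972.973ms=3b +243.243ms=3/4b
9) 1216.216ms=15/4b +243.243ms=3/4b
10) 1459.459ms=9/2b +486.486ms=3/2b
11) 1945.946ms=6b +486.486ms=3/2b
12) 2432.432ms=15/2b +162.162ms=1/2b
13) 2594.595ms=8b +162.162ms=1/2b
14) 2756.757ms=17/2b +162.162ms=1/2b
Σ=9b of 9 (185bpm 3/8) — PASS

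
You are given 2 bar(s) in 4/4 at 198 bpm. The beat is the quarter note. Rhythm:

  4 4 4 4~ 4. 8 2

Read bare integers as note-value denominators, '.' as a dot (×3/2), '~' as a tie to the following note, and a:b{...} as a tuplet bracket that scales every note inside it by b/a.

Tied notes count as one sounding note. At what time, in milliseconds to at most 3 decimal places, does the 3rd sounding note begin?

1. 0.0ms @ 0 + 303.03ms (1)
2. 303.03ms @ 1 + 303.03ms (1)
3. 606.061ms @ 2 + 303.03ms (1)
4. 909.091ms @ 3 + 757.576ms (5/2)
5. 1666.667ms @ 11/2 + 151.515ms (1/2)
6. 1818.182ms @ 6 + 606.061ms (2)

note 3 onset = 2b = 606.061ms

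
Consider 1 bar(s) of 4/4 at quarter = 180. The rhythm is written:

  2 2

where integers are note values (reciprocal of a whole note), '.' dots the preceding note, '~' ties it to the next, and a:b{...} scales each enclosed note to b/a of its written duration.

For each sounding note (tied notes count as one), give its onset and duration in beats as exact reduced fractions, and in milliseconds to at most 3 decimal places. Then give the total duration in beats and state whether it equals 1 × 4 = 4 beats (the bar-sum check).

1) 0.0ms=0b +666.667ms=2b
2) 666.667ms=2b +666.667ms=2b
Σ=4b of 4 (180bpm 4/4) — PASS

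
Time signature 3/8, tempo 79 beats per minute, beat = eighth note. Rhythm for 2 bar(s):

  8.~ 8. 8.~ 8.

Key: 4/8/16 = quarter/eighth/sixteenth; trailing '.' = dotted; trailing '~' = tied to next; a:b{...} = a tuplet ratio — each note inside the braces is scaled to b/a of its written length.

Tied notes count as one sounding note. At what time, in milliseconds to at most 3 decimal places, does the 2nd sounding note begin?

note 2 onset = 3b = 2278.481ms

1. 0.0ms @ 0 + 2278.481ms (3)
2. 2278.481ms @ 3 + 2278.481ms (3)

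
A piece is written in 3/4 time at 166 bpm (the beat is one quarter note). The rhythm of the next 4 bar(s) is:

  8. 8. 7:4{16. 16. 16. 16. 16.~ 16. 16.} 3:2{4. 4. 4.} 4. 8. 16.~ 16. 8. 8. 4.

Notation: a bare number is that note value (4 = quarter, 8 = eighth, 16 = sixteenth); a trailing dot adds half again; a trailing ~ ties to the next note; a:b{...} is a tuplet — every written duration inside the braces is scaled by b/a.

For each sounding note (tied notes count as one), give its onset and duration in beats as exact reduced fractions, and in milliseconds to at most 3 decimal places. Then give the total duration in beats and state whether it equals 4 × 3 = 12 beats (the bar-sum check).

1) 0.0ms=0b +271.084ms=3/4b
2) 271.084ms=3/4b +271.084ms=3/4b
3) 542.169ms=3/2b +77.453ms=3/14b
4) 619.621ms=12/7b +77.453ms=3/14b
5) 697.074ms=27/14b +77.453ms=3/14b
6) 774.527ms=15/7b +77.453ms=3/14b
7) 851.979ms=33/14b +154.905ms=3/7b
8) 1006.885ms=39/14b +77.453ms=3/14b
9) 1084.337ms=3b +361.446ms=1b
10) 1445.783ms=4b +361.446ms=1b
11) 1807.229ms=5b +361.446ms=1b
12) 2168.675ms=6b +542.169ms=3/2b
13) 2710.843ms=15/2b +271.084ms=3/4b
14) 2981.928ms=33/4b +271.084ms=3/4b
15) 3253.012ms=9b +271.084ms=3/4b
16) 3524.096ms=39/4b +271.084ms=3/4b
17) 3795.181ms=21/2b +542.169ms=3/2b
Σ=12b of 12 (166bpm 3/4) — PASS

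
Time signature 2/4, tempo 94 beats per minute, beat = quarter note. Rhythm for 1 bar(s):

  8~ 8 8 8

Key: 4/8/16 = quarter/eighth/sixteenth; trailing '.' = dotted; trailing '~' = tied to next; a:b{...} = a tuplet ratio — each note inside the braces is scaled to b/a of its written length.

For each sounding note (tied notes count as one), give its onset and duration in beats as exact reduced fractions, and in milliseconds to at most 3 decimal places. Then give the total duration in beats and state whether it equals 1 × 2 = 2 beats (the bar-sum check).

1) 0.0ms=0b +638.298ms=1b
2) 638.298ms=1b +319.149ms=1/2b
3) 957.447ms=3/2b +319.149ms=1/2b
Σ=2b of 2 (94bpm 2/4) — PASS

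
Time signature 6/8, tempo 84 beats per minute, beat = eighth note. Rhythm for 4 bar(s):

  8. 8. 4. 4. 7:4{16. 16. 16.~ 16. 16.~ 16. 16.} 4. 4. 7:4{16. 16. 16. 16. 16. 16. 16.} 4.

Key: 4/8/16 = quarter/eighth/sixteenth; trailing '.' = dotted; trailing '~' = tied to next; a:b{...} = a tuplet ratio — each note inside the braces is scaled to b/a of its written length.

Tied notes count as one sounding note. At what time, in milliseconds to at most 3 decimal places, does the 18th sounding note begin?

1. 0.0ms @ 0 + 1071.429ms (3/2)
2. 1071.429ms @ 3/2 + 1071.429ms (3/2)
3. 2142.857ms @ 3 + 2142.857ms (3)
4. 4285.714ms @ 6 + 2142.857ms (3)
5. 6428.571ms @ 9 + 306.122ms (3/7)
6. 6734.694ms @ 66/7 + 306.122ms (3/7)
7. 7040.816ms @ 69/7 + 612.245ms (6/7)
8. 7653.061ms @ 75/7 + 612.245ms (6/7)
9. 8265.306ms @ 81/7 + 306.122ms (3/7)
10. 8571.429ms @ 12 + 2142.857ms (3)
11. 10714.286ms @ 15 + 2142.857ms (3)
12. 12857.143ms @ 18 + 306.122ms (3/7)
13. 13163.265ms @ 129/7 + 306.122ms (3/7)
14. 13469.388ms @ 132/7 + 306.122ms (3/7)
15. 13775.51ms @ 135/7 + 306.122ms (3/7)
16. 14081.633ms @ 138/7 + 306.122ms (3/7)
17. 14387.755ms @ 141/7 + 306.122ms (3/7)
18. 14693.878ms @ 144/7 + 306.122ms (3/7)
19. 15000.0ms @ 21 + 2142.857ms (3)

note 18 onset = 144/7b = 14693.878ms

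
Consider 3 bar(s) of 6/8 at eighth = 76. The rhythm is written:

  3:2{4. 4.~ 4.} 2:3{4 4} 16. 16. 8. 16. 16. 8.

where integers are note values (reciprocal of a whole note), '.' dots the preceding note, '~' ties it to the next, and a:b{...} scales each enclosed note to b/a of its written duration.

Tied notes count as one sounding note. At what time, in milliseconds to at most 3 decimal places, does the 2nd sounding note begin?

1. 0.0ms @ 0 + 1578.947ms (2)
2. 1578.947ms @ 2 + 3157.895ms (4)
3. 4736.842ms @ 6 + 2368.421ms (3)
4. 7105.263ms @ 9 + 2368.421ms (3)
5. 9473.684ms @ 12 + 592.105ms (3/4)
6. 10065.789ms @ 51/4 + 592.105ms (3/4)
7. 10657.895ms @ 27/2 + 1184.211ms (3/2)
8. 11842.105ms @ 15 + 592.105ms (3/4)
9. 12434.211ms @ 63/4 + 592.105ms (3/4)
10. 13026.316ms @ 33/2 + 1184.211ms (3/2)

note 2 onset = 2b = 1578.947ms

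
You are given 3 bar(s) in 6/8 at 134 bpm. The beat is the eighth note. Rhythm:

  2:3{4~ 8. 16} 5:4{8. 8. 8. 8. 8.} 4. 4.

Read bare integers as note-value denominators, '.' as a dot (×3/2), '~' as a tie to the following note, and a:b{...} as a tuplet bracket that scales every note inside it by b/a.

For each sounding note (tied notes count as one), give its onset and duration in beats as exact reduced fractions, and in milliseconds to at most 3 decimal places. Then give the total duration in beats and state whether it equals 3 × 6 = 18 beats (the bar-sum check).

1) 0.0ms=0b +2350.746ms=21/4b
2) 2350.746ms=21/4b +335.821ms=3/4b
3) 2686.567ms=6b +537.313ms=6/5b
4) 3223.881ms=36/5b +537.313ms=6/5b
5) 3761.194ms=42/5b +537.313ms=6/5b
6) 4298.507ms=48/5b +537.313ms=6/5b
7) 4835.821ms=54/5b +537.313ms=6/5b
8) 5373.134ms=12b +1343.284ms=3b
9) 6716.418ms=15b +1343.284ms=3b
Σ=18b of 18 (134bpm 6/8) — PASS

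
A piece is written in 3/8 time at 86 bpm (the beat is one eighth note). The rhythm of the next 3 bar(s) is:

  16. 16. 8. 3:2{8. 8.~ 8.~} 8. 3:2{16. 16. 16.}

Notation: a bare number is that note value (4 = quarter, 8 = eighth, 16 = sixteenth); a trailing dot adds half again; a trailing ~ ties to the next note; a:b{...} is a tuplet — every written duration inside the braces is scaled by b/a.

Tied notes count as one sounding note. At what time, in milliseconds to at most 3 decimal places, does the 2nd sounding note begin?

1. 0.0ms @ 0 + 523.256ms (3/4)
2. 523.256ms @ 3/4 + 523.256ms (3/4)
3. 1046.512ms @ 3/2 + 1046.512ms (3/2)
4. 2093.023ms @ 3 + 697.674ms (1)
5. 2790.698ms @ 4 + 2441.86ms (7/2)
6. 5232.558ms @ 15/2 + 348.837ms (1/2)
7. 5581.395ms @ 8 + 348.837ms (1/2)
8. 5930.233ms @ 17/2 + 348.837ms (1/2)

note 2 onset = 3/4b = 523.256ms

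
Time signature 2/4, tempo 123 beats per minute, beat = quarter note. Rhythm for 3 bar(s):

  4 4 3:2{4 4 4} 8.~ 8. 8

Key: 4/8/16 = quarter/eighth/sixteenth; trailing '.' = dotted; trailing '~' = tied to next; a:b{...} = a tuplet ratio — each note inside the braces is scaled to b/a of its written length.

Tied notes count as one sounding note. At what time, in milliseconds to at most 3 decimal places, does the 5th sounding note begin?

note 5 onset = 10/3b = 1626.016ms

1. 0.0ms @ 0 + 487.805ms (1)
2. 487.805ms @ 1 + 487.805ms (1)
3. 975.61ms @ 2 + 325.203ms (2/3)
4. 1300.813ms @ 8/3 + 325.203ms (2/3)
5. 1626.016ms @ 10/3 + 325.203ms (2/3)
6. 1951.22ms @ 4 + 731.707ms (3/2)
7. 2682.927ms @ 11/2 + 243.902ms (1/2)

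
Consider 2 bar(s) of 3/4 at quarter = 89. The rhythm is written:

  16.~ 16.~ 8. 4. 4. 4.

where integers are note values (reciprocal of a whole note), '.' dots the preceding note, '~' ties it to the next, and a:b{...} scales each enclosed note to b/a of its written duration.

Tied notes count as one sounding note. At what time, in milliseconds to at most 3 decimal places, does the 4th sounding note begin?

note 4 onset = 9/2b = 3033.708ms

1. 0.0ms @ 0 + 1011.236ms (3/2)
2. 1011.236ms @ 3/2 + 1011.236ms (3/2)
3. 2022.472ms @ 3 + 1011.236ms (3/2)
4. 3033.708ms @ 9/2 + 1011.236ms (3/2)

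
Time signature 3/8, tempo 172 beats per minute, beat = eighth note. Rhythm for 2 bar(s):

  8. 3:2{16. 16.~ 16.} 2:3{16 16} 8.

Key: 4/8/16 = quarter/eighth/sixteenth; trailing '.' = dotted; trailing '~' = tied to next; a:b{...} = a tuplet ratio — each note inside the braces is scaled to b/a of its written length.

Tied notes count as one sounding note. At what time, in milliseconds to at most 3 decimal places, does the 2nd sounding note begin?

1. 0.0ms @ 0 + 523.256ms (3/2)
2. 523.256ms @ 3/2 + 174.419ms (1/2)
3. 697.674ms @ 2 + 348.837ms (1)
4. 1046.512ms @ 3 + 261.628ms (3/4)
5. 1308.14ms @ 15/4 + 261.628ms (3/4)
6. 1569.767ms @ 9/2 + 523.256ms (3/2)

note 2 onset = 3/2b = 523.256ms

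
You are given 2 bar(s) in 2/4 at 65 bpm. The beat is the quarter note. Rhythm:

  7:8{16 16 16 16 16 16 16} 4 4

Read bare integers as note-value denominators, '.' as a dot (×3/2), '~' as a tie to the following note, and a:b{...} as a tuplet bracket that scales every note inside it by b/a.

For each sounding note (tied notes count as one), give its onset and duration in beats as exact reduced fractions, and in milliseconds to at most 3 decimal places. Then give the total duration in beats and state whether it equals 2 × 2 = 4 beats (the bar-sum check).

1) 0.0ms=0b +263.736ms=2/7b
2) 263.736ms=2/7b +263.736ms=2/7b
3) 527.473ms=4/7b +263.736ms=2/7b
4) 791.209ms=6/7b +263.736ms=2/7b
5) 1054.945ms=8/7b +263.736ms=2/7b
6) 1318.681ms=10/7b +263.736ms=2/7b
7) 1582.418ms=12/7b +263.736ms=2/7b
8) 1846.154ms=2b +923.077ms=1b
9) 2769.231ms=3b +923.077ms=1b
Σ=4b of 4 (65bpm 2/4) — PASS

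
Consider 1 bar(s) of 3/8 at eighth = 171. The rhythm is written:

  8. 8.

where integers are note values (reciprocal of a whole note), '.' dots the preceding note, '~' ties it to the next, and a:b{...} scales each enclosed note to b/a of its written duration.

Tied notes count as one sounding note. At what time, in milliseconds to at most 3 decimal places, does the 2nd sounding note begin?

1. 0.0ms @ 0 + 526.316ms (3/2)
2. 526.316ms @ 3/2 + 526.316ms (3/2)

note 2 onset = 3/2b = 526.316ms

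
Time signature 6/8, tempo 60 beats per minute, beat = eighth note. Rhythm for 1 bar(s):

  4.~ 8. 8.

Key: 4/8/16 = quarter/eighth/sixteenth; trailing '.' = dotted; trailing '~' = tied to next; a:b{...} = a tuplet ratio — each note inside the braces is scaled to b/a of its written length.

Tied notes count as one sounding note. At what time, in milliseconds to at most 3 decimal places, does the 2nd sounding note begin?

1. 0.0ms @ 0 + 4500.0ms (9/2)
2. 4500.0ms @ 9/2 + 1500.0ms (3/2)

note 2 onset = 9/2b = 4500.0ms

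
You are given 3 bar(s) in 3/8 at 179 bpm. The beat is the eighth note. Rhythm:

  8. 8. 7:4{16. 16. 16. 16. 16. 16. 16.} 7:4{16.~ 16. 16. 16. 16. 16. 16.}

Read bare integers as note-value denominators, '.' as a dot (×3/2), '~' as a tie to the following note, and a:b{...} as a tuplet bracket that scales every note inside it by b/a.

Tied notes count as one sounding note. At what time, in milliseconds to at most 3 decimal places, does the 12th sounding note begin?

1. 0.0ms @ 0 + 502.793ms (3/2)
2. 502.793ms @ 3/2 + 502.793ms (3/2)
3. 1005.587ms @ 3 + 143.655ms (3/7)
4. 1149.242ms @ 24/7 + 143.655ms (3/7)
5. 1292.897ms @ 27/7 + 143.655ms (3/7)
6. 1436.552ms @ 30/7 + 143.655ms (3/7)
7. 1580.208ms @ 33/7 + 143.655ms (3/7)
8. 1723.863ms @ 36/7 + 143.655ms (3/7)
9. 1867.518ms @ 39/7 + 143.655ms (3/7)
10. 2011.173ms @ 6 + 287.31ms (6/7)
11. 2298.484ms @ 48/7 + 143.655ms (3/7)
12. 2442.139ms @ 51/7 + 143.655ms (3/7)
13. 2585.794ms @ 54/7 + 143.655ms (3/7)
14. 2729.449ms @ 57/7 + 143.655ms (3/7)
15. 2873.105ms @ 60/7 + 143.655ms (3/7)

note 12 onset = 51/7b = 2442.139ms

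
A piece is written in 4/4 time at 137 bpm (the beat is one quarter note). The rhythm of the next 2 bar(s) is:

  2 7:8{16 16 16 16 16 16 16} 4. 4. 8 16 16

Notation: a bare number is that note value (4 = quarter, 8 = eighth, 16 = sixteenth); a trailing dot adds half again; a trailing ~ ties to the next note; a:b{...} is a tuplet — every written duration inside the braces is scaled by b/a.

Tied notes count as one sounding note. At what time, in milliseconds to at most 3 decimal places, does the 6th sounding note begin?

1. 0.0ms @ 0 + 875.912ms (2)
2. 875.912ms @ 2 + 125.13ms (2/7)
3. 1001.043ms @ 16/7 + 125.13ms (2/7)
4. 1126.173ms @ 18/7 + 125.13ms (2/7)
5. 1251.303ms @ 20/7 + 125.13ms (2/7)
6. 1376.434ms @ 22/7 + 125.13ms (2/7)
7. 1501.564ms @ 24/7 + 125.13ms (2/7)
8. 1626.694ms @ 26/7 + 125.13ms (2/7)
9. 1751.825ms @ 4 + 656.934ms (3/2)
10. 2408.759ms @ 11/2 + 656.934ms (3/2)
11. 3065.693ms @ 7 + 218.978ms (1/2)
12. 3284.672ms @ 15/2 + 109.489ms (1/4)
13. 3394.161ms @ 31/4 + 109.489ms (1/4)

note 6 onset = 22/7b = 1376.434ms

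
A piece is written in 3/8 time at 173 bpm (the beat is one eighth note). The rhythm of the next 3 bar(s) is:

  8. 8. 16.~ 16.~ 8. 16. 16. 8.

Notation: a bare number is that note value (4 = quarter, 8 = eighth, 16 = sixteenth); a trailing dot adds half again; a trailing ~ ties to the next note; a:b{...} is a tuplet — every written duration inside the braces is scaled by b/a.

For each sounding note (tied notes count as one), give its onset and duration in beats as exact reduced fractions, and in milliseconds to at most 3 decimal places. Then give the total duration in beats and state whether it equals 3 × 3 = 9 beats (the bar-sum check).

1) 0.0ms=0b +520.231ms=3/2b
2) 520.231ms=3/2b +520.231ms=3/2b
3) 1040.462ms=3b +1040.462ms=3b
4) 2080.925ms=6b +260.116ms=3/4b
5) 2341.04ms=27/4b +260.116ms=3/4b
6) 2601.156ms=15/2b +520.231ms=3/2b
Σ=9b of 9 (173bpm 3/8) — PASS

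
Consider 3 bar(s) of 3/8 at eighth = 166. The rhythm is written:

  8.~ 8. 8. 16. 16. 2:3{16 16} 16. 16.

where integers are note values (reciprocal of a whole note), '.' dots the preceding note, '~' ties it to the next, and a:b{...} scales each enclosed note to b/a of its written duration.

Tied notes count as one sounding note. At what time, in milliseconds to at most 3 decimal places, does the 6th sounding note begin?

note 6 onset = 27/4b = 2439.759ms

1. 0.0ms @ 0 + 1084.337ms (3)
2. 1084.337ms @ 3 + 542.169ms (3/2)
3. 1626.506ms @ 9/2 + 271.084ms (3/4)
4. 1897.59ms @ 21/4 + 271.084ms (3/4)
5. 2168.675ms @ 6 + 271.084ms (3/4)
6. 2439.759ms @ 27/4 + 271.084ms (3/4)
7. 2710.843ms @ 15/2 + 271.084ms (3/4)
8. 2981.928ms @ 33/4 + 271.084ms (3/4)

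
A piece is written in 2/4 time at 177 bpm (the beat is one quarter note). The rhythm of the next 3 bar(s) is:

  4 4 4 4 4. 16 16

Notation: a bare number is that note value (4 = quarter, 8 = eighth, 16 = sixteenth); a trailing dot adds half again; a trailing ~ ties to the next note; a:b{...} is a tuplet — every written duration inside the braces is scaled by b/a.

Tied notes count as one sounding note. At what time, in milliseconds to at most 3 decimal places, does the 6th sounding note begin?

1. 0.0ms @ 0 + 338.983ms (1)
2. 338.983ms @ 1 + 338.983ms (1)
3. 677.966ms @ 2 + 338.983ms (1)
4. 1016.949ms @ 3 + 338.983ms (1)
5. 1355.932ms @ 4 + 508.475ms (3/2)
6. 1864.407ms @ 11/2 + 84.746ms (1/4)
7. 1949.153ms @ 23/4 + 84.746ms (1/4)

note 6 onset = 11/2b = 1864.407ms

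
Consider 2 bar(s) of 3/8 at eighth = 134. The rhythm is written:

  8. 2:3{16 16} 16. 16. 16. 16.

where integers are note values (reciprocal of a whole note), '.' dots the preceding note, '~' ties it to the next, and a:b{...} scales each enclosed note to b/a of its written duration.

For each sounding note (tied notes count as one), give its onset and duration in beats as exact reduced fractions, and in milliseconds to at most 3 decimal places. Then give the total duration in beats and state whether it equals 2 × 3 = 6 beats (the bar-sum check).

1) 0.0ms=0b +671.642ms=3/2b
2) 671.642ms=3/2b +335.821ms=3/4b
3) 1007.463ms=9/4b +335.821ms=3/4b
4) 1343.284ms=3b +335.821ms=3/4b
5) 1679.104ms=15/4b +335.821ms=3/4b
6) 2014.925ms=9/2b +335.821ms=3/4b
7) 2350.746ms=21/4b +335.821ms=3/4b
Σ=6b of 6 (134bpm 3/8) — PASS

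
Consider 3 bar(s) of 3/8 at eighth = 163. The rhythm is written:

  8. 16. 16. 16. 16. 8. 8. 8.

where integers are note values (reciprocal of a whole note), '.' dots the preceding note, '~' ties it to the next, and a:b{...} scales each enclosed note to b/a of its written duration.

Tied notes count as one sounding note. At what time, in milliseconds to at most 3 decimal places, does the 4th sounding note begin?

1. 0.0ms @ 0 + 552.147ms (3/2)
2. 552.147ms @ 3/2 + 276.074ms (3/4)
3. 828.221ms @ 9/4 + 276.074ms (3/4)
4. 1104.294ms @ 3 + 276.074ms (3/4)
5. 1380.368ms @ 15/4 + 276.074ms (3/4)
6. 1656.442ms @ 9/2 + 552.147ms (3/2)
7. 2208.589ms @ 6 + 552.147ms (3/2)
8. 2760.736ms @ 15/2 + 552.147ms (3/2)

note 4 onset = 3b = 1104.294ms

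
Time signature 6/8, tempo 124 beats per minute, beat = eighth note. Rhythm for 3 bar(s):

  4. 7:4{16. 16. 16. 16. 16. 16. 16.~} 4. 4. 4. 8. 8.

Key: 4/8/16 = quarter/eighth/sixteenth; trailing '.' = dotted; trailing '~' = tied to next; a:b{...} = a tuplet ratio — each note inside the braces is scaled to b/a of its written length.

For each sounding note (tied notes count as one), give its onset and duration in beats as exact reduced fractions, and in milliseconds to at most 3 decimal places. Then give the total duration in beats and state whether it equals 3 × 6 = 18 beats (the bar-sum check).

1) 0.0ms=0b +1451.613ms=3b
2) 1451.613ms=3b +207.373ms=3/7b
3) 1658.986ms=24/7b +207.373ms=3/7b
4) 1866.359ms=27/7b +207.373ms=3/7b
5) 2073.733ms=30/7b +207.373ms=3/7b
6) 2281.106ms=33/7b +207.373ms=3/7b
7) 2488.479ms=36/7b +207.373ms=3/7b
8) 2695.853ms=39/7b +1658.986ms=24/7b
9) 4354.839ms=9b +1451.613ms=3b
10) 5806.452ms=12b +1451.613ms=3b
11) 7258.065ms=15b +725.806ms=3/2b
12) 7983.871ms=33/2b +725.806ms=3/2b
Σ=18b of 18 (124bpm 6/8) — PASS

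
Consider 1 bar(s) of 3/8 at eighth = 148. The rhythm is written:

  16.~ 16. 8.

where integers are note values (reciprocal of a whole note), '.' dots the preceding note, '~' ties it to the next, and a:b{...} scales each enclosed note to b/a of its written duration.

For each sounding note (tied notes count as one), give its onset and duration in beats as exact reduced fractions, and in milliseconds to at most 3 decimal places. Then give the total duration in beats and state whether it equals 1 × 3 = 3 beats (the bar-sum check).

1) 0.0ms=0b +608.108ms=3/2b
2) 608.108ms=3/2b +608.108ms=3/2b
Σ=3b of 3 (148bpm 3/8) — PASS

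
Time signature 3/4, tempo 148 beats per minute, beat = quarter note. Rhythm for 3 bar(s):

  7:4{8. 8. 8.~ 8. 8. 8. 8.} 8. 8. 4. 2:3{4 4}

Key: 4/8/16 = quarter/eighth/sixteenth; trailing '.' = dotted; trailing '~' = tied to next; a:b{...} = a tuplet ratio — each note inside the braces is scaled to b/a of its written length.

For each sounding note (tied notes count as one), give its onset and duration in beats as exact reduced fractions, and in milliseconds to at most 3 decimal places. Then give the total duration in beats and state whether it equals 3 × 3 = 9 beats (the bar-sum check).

1) 0.0ms=0b +173.745ms=3/7b
2) 173.745ms=3/7b +173.745ms=3/7b
3) 347.49ms=6/7b +347.49ms=6/7b
4) 694.981ms=12/7b +173.745ms=3/7b
5) 868.726ms=15/7b +173.745ms=3/7b
6) 1042.471ms=18/7b +173.745ms=3/7b
7) 1216.216ms=3b +304.054ms=3/4b
8) 1520.27ms=15/4b +304.054ms=3/4b
9) 1824.324ms=9/2b +608.108ms=3/2b
10) 2432.432ms=6b +608.108ms=3/2b
11) 3040.541ms=15/2b +608.108ms=3/2b
Σ=9b of 9 (148bpm 3/4) — PASS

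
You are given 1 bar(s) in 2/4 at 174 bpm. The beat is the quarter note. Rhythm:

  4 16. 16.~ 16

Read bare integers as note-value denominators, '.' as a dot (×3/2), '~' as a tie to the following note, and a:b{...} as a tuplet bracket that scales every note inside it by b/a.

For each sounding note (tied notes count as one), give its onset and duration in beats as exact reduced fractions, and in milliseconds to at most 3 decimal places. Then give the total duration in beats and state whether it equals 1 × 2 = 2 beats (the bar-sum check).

1) 0.0ms=0b +344.828ms=1b
2) 344.828ms=1b +129.31ms=3/8b
3) 474.138ms=11/8b +215.517ms=5/8b
Σ=2b of 2 (174bpm 2/4) — PASS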